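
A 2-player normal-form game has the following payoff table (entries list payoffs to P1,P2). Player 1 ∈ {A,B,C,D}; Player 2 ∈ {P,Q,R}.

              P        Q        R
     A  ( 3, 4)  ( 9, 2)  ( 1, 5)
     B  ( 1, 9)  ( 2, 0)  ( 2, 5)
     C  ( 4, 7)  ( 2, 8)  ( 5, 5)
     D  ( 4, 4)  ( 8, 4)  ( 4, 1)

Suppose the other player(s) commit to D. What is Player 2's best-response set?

u_2(P vs D) = 4
u_2(Q vs D) = 4
u_2(R vs D) = 1
max payoff 4 at {P,Q}

BR_2 = {P,Q}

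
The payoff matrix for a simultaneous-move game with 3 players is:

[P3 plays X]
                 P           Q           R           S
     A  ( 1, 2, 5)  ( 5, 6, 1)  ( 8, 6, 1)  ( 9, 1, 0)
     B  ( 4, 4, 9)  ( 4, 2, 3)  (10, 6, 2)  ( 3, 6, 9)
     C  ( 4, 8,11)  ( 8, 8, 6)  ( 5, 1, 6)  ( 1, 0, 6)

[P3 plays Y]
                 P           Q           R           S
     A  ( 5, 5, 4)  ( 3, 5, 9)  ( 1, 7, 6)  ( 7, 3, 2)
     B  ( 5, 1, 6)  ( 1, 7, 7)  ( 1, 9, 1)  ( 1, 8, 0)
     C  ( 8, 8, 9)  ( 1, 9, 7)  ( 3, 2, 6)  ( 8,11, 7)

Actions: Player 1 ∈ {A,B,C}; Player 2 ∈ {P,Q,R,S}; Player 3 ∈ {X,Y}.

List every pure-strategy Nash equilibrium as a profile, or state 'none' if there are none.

(A,P,X): not NE [P1→C gives 4>1; P2→R gives 6>2]
(A,P,Y): not NE [P1→C gives 8>5; P2→R gives 7>5; P3→X gives 5>4]
(A,Q,X): not NE [P1→C gives 8>5; P3→Y gives 9>1]
(A,Q,Y): not NE [P2→R gives 7>5]
(A,R,X): not NE [P1→B gives 10>8; P3→Y gives 6>1]
(A,R,Y): not NE [P1→C gives 3>1]
(A,S,X): not NE [P2→R gives 6>1; P3→Y gives 2>0]
(A,S,Y): not NE [P1→C gives 8>7; P2→R gives 7>3]
(B,P,X): not NE [P2→S gives 6>4]
(B,P,Y): not NE [P1→C gives 8>5; P2→R gives 9>1; P3→X gives 9>6]
(B,Q,X): not NE [P1→C gives 8>4; P2→S gives 6>2; P3→Y gives 7>3]
(B,Q,Y): not NE [P1→A gives 3>1; P2→R gives 9>7]
(B,R,X): NE
(B,R,Y): not NE [P1→C gives 3>1; P3→X gives 2>1]
(B,S,X): not NE [P1→A gives 9>3]
(B,S,Y): not NE [P1→C gives 8>1; P2→R gives 9>8; P3→X gives 9>0]
(C,P,X): NE
(C,P,Y): not NE [P2→S gives 11>8; P3→X gives 11>9]
(C,Q,X): not NE [P3→Y gives 7>6]
(C,Q,Y): not NE [P1→A gives 3>1; P2→S gives 11>9]
(C,R,X): not NE [P1→B gives 10>5; P2→Q gives 8>1]
(C,R,Y): not NE [P2→S gives 11>2]
(C,S,X): not NE [P1→A gives 9>1; P2→Q gives 8>0; P3→Y gives 7>6]
(C,S,Y): NE

PSNE = {(B,R,X), (C,P,X), (C,S,Y)}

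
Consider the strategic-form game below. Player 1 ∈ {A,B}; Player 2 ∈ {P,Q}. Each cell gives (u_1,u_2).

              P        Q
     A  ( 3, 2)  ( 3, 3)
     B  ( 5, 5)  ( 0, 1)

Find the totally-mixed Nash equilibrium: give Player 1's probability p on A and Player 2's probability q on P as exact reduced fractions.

p=4/5, q=3/5

P1 indiff ⇒ q·3+(1-q)·3 = q·5+(1-q)·0 ⇒ q(-2) = (1-q)(-3) ⇒ q = 3/5
P2 indiff ⇒ p·2+(1-p)·5 = p·3+(1-p)·1 ⇒ p(-1) = (1-p)(-4) ⇒ p = 4/5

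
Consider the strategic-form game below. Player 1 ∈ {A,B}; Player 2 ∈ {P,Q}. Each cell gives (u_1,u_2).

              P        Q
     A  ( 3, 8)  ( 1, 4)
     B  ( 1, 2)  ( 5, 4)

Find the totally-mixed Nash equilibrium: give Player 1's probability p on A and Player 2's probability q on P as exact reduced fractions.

p=1/3, q=2/3

P1 indiff ⇒ q·3+(1-q)·1 = q·1+(1-q)·5 ⇒ q(2) = (1-q)(4) ⇒ q = 2/3
P2 indiff ⇒ p·8+(1-p)·2 = p·4+(1-p)·4 ⇒ p(4) = (1-p)(2) ⇒ p = 1/3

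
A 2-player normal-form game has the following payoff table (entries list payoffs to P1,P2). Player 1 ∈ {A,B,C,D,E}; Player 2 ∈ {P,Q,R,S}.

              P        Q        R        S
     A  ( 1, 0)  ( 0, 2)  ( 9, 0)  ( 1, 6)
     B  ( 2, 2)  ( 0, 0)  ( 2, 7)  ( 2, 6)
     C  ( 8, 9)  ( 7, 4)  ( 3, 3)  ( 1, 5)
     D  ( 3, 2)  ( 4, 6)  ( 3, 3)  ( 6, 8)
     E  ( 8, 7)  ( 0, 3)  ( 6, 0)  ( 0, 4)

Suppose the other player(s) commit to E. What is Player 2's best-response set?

argmax u_2 = {P}

u_2(P vs E) = 7
u_2(Q vs E) = 3
u_2(R vs E) = 0
u_2(S vs E) = 4
max payoff 7 at {P}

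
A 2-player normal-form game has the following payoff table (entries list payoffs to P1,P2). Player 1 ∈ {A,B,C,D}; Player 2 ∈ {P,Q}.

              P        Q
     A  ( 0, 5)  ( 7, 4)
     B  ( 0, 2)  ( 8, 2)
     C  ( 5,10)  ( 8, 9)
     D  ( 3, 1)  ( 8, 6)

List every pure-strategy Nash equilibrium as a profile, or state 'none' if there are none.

(A,P): not NE [P1→C gives 5>0]
(A,Q): not NE [P1→D gives 8>7; P2→P gives 5>4]
(B,P): not NE [P1→C gives 5>0]
(B,Q): NE
(C,P): NE
(C,Q): not NE [P2→P gives 10>9]
(D,P): not NE [P1→C gives 5>3; P2→Q gives 6>1]
(D,Q): NE

PSNE = {(B,Q), (C,P), (D,Q)}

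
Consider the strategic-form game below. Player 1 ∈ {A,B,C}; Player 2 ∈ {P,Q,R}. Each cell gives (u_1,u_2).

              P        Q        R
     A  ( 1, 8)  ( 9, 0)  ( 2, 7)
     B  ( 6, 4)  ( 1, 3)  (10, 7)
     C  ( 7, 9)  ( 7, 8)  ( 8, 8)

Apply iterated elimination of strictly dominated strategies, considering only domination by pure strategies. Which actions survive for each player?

Survivors P1:{B,C} P2:{P,R}

P2 drop Q (P beats it: A:8>0 B:4>3 C:9>8)
P1 drop A (B beats it: P:6>1 R:10>2)
P1→{B,C} P2→{P,R}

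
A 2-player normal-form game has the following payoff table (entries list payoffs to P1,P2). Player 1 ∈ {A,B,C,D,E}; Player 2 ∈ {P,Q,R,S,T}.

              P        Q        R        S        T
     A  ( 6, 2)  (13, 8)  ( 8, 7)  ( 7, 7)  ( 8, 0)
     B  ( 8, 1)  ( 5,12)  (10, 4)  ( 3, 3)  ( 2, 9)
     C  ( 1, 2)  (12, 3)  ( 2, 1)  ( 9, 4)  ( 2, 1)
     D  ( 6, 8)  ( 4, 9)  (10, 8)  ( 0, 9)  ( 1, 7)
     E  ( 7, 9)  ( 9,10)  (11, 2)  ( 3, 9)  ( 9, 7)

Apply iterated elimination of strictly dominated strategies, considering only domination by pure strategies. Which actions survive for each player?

IESDS → P1:{A,C} P2:{Q,S}

P1 drop D (E beats it: P:7>6 Q:9>4 R:11>10 S:3>0 T:9>1)
P2 drop P (Q beats it: A:8>2 B:12>1 C:3>2 E:10>9)
P2 drop R (Q beats it: A:8>7 B:12>4 C:3>1 E:10>2)
P1 drop B (A beats it: Q:13>5 S:7>3 T:8>2)
P2 drop T (Q beats it: A:8>0 C:3>1 E:10>7)
P1 drop E (A beats it: Q:13>9 S:7>3)
P1→{A,C} P2→{Q,S}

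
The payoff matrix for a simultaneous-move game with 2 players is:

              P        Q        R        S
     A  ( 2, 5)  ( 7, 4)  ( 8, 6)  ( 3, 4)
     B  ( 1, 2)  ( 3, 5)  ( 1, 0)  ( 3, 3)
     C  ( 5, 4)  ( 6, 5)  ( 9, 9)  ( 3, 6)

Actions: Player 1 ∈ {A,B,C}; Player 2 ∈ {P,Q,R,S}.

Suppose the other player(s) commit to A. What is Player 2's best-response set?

argmax u_2 = {R}

u_2(P vs A) = 5
u_2(Q vs A) = 4
u_2(R vs A) = 6
u_2(S vs A) = 4
max payoff 6 at {R}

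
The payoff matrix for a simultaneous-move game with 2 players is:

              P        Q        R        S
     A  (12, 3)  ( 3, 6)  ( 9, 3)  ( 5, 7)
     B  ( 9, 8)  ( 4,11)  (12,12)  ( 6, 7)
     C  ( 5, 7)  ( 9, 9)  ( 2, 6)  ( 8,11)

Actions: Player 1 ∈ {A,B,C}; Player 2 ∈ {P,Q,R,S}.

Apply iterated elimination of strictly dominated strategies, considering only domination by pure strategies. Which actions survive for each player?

P2 drop P (Q beats it: A:6>3 B:11>8 C:9>7)
P1 drop A (B beats it: Q:4>3 R:12>9 S:6>5)
P1→{B,C} P2→{Q,R,S}

Remaining: P1:{B,C} P2:{Q,R,S}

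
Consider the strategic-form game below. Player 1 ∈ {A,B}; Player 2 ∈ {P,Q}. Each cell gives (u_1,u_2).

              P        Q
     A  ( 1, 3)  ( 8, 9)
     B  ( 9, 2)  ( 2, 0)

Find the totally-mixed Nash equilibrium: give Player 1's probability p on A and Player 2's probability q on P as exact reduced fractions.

P1 indiff ⇒ q·1+(1-q)·8 = q·9+(1-q)·2 ⇒ q(-8) = (1-q)(-6) ⇒ q = 3/7
P2 indiff ⇒ p·3+(1-p)·2 = p·9+(1-p)·0 ⇒ p(-6) = (1-p)(-2) ⇒ p = 1/4

p=1/4, q=3/7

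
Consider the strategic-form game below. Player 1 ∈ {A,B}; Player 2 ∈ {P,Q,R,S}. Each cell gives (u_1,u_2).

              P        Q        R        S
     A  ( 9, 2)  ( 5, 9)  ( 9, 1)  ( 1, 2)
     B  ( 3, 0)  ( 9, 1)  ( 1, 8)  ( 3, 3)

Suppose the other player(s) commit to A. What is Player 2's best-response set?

u_2(P vs A) = 2
u_2(Q vs A) = 9
u_2(R vs A) = 1
u_2(S vs A) = 2
max payoff 9 at {Q}

P2 best: {Q}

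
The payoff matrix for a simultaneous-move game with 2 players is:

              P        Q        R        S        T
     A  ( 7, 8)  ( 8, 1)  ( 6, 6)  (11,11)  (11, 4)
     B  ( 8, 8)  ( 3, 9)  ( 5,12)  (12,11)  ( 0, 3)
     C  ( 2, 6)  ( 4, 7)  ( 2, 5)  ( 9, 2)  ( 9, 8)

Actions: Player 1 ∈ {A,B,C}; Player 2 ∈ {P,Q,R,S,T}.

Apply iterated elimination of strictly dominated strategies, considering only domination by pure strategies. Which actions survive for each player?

P1 drop C (A beats it: P:7>2 Q:8>4 R:6>2 S:11>9 T:11>9)
P2 drop P (S beats it: A:11>8 B:11>8)
P2 drop Q (R beats it: A:6>1 B:12>9)
P2 drop T (R beats it: A:6>4 B:12>3)
P1→{A,B} P2→{R,S}

Remaining: P1:{A,B} P2:{R,S}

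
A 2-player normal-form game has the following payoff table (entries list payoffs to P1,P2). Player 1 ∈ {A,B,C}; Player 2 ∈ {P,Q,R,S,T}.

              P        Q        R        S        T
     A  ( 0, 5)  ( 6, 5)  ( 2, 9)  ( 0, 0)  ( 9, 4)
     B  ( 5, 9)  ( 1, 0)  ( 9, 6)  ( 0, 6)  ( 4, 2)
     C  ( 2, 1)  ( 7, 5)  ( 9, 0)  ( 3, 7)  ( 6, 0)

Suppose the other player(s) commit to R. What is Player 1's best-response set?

P1 best: {B,C}

u_1(A vs R) = 2
u_1(B vs R) = 9
u_1(C vs R) = 9
max payoff 9 at {B,C}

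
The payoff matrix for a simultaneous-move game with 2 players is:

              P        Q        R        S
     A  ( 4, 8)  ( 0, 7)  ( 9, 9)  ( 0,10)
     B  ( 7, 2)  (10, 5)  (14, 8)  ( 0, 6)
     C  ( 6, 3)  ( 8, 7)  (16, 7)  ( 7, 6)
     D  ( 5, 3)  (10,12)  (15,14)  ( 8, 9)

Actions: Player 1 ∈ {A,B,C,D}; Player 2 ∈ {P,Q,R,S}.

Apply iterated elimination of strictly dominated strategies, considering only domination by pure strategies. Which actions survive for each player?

Remaining: P1:{B,C,D} P2:{Q,R}

P1 drop A (C beats it: P:6>4 Q:8>0 R:16>9 S:7>0)
P2 drop P (Q beats it: B:5>2 C:7>3 D:12>3)
P2 drop S (R beats it: B:8>6 C:7>6 D:14>9)
P1→{B,C,D} P2→{Q,R}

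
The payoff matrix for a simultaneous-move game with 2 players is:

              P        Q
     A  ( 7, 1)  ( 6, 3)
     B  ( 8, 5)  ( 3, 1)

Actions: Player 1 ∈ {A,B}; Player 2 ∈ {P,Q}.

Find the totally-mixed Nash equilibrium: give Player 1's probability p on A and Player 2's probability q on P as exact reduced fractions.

P1 indiff ⇒ q·7+(1-q)·6 = q·8+(1-q)·3 ⇒ q(-1) = (1-q)(-3) ⇒ q = 3/4
P2 indiff ⇒ p·1+(1-p)·5 = p·3+(1-p)·1 ⇒ p(-2) = (1-p)(-4) ⇒ p = 2/3

p=2/3, q=3/4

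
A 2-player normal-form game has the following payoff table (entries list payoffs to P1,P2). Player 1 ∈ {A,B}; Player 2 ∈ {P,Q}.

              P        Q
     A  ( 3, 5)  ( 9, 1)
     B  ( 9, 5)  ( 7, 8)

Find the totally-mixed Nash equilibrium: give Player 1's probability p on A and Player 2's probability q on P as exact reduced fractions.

(p,q) = (3/7, 1/4)

P1 indiff ⇒ q·3+(1-q)·9 = q·9+(1-q)·7 ⇒ q(-6) = (1-q)(-2) ⇒ q = 1/4
P2 indiff ⇒ p·5+(1-p)·5 = p·1+(1-p)·8 ⇒ p(4) = (1-p)(3) ⇒ p = 3/7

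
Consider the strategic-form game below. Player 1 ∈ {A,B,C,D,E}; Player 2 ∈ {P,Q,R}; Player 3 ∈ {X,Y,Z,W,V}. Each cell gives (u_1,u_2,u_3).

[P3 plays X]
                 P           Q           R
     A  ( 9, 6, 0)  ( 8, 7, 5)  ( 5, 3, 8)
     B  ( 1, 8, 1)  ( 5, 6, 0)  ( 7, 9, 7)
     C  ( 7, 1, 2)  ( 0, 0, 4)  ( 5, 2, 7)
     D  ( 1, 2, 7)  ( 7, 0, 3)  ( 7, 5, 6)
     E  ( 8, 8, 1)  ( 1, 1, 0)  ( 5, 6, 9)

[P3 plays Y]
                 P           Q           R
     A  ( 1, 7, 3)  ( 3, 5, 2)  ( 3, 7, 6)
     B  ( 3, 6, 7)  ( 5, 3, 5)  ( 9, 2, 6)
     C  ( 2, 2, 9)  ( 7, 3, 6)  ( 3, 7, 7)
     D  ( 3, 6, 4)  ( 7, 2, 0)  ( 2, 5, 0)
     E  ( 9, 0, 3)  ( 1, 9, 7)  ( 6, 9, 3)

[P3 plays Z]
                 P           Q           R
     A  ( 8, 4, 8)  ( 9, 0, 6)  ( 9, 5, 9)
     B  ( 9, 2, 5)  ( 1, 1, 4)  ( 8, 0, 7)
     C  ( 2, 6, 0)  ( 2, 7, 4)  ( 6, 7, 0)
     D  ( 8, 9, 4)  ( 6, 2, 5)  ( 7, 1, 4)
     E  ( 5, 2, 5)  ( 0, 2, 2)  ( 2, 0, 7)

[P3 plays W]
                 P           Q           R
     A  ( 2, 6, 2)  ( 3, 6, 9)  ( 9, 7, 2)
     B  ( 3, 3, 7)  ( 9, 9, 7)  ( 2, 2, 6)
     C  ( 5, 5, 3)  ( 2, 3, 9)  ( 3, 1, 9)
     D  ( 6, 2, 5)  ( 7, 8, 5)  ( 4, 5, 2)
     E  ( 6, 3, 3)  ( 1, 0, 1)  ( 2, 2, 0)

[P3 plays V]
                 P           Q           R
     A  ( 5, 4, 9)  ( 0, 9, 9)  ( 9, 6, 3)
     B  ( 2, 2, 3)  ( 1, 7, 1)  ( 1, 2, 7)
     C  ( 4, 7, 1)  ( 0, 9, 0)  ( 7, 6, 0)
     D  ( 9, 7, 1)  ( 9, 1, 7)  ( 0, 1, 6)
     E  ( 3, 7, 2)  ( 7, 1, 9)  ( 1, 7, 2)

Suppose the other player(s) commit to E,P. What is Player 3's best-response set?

argmax u_3 = {Z}

u_3(X vs E,P) = 1
u_3(Y vs E,P) = 3
u_3(Z vs E,P) = 5
u_3(W vs E,P) = 3
u_3(V vs E,P) = 2
max payoff 5 at {Z}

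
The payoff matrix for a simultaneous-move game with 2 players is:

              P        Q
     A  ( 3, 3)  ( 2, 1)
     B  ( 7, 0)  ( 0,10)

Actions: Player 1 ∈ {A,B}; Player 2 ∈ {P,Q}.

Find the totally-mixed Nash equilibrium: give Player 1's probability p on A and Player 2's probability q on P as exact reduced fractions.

(p,q) = (5/6, 1/3)

P1 indiff ⇒ q·3+(1-q)·2 = q·7+(1-q)·0 ⇒ q(-4) = (1-q)(-2) ⇒ q = 1/3
P2 indiff ⇒ p·3+(1-p)·0 = p·1+(1-p)·10 ⇒ p(2) = (1-p)(10) ⇒ p = 5/6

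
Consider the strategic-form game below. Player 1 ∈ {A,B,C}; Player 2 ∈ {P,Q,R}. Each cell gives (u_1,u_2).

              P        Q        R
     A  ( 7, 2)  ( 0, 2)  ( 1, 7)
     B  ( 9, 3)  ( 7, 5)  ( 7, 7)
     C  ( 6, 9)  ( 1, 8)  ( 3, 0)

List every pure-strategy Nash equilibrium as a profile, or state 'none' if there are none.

PSNE = {(B,R)}

(A,P): not NE [P1→B gives 9>7; P2→R gives 7>2]
(A,Q): not NE [P1→B gives 7>0; P2→R gives 7>2]
(A,R): not NE [P1→B gives 7>1]
(B,P): not NE [P2→R gives 7>3]
(B,Q): not NE [P2→R gives 7>5]
(B,R): NE
(C,P): not NE [P1→B gives 9>6]
(C,Q): not NE [P1→B gives 7>1; P2→P gives 9>8]
(C,R): not NE [P1→B gives 7>3; P2→P gives 9>0]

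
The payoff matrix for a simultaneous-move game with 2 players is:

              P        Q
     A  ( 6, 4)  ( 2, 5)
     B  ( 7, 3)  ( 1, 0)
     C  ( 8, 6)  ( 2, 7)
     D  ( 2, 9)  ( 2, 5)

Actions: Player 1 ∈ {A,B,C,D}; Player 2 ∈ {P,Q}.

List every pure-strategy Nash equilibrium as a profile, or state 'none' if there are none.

PSNE = {(A,Q), (C,Q)}

(A,P): not NE [P1→C gives 8>6; P2→Q gives 5>4]
(A,Q): NE
(B,P): not NE [P1→C gives 8>7]
(B,Q): not NE [P1→D gives 2>1; P2→P gives 3>0]
(C,P): not NE [P2→Q gives 7>6]
(C,Q): NE
(D,P): not NE [P1→C gives 8>2]
(D,Q): not NE [P2→P gives 9>5]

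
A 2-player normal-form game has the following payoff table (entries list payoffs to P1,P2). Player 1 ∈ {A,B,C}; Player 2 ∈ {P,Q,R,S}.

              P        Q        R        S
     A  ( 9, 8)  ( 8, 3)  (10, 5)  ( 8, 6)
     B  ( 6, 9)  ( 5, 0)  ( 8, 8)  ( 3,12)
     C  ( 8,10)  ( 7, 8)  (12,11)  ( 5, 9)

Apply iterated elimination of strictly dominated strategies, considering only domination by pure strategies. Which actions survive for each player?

P1 drop B (A beats it: P:9>6 Q:8>5 R:10>8 S:8>3)
P2 drop Q (P beats it: A:8>3 C:10>8)
P2 drop S (P beats it: A:8>6 C:10>9)
P1→{A,C} P2→{P,R}

IESDS → P1:{A,C} P2:{P,R}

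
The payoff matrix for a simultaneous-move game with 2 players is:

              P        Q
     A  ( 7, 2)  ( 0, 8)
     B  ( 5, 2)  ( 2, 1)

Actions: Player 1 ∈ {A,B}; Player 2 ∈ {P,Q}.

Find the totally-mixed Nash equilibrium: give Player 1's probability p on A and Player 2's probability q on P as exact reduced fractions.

P1 indiff ⇒ q·7+(1-q)·0 = q·5+(1-q)·2 ⇒ q(2) = (1-q)(2) ⇒ q = 1/2
P2 indiff ⇒ p·2+(1-p)·2 = p·8+(1-p)·1 ⇒ p(-6) = (1-p)(-1) ⇒ p = 1/7

P1 mixes 1/7 on A; P2 mixes 1/2 on P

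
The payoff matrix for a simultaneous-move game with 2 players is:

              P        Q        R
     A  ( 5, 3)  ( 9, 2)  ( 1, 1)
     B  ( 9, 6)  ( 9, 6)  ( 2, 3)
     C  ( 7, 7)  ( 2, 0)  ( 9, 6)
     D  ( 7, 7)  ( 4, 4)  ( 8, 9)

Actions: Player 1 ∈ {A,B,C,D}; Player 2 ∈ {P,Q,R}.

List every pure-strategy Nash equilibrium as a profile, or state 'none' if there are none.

(A,P): not NE [P1→B gives 9>5]
(A,Q): not NE [P2→P gives 3>2]
(A,R): not NE [P1→C gives 9>1; P2→P gives 3>1]
(B,P): NE
(B,Q): NE
(B,R): not NE [P1→C gives 9>2; P2→Q gives 6>3]
(C,P): not NE [P1→B gives 9>7]
(C,Q): not NE [P1→B gives 9>2; P2→P gives 7>0]
(C,R): not NE [P2→P gives 7>6]
(D,P): not NE [P1→B gives 9>7; P2→R gives 9>7]
(D,Q): not NE [P1→B gives 9>4; P2→R gives 9>4]
(D,R): not NE [P1→C gives 9>8]

Nash profiles: (B,P), (B,Q)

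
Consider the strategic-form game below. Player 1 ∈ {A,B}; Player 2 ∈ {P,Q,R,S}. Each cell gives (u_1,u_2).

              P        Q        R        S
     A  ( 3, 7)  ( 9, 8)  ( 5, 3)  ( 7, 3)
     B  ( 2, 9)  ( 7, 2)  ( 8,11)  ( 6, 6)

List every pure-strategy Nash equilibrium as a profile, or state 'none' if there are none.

(A,P): not NE [P2→Q gives 8>7]
(A,Q): NE
(A,R): not NE [P1→B gives 8>5; P2→Q gives 8>3]
(A,S): not NE [P2→Q gives 8>3]
(B,P): not NE [P1→A gives 3>2; P2→R gives 11>9]
(B,Q): not NE [P1→A gives 9>7; P2→R gives 11>2]
(B,R): NE
(B,S): not NE [P1→A gives 7>6; P2→R gives 11>6]

NE set: (A,Q), (B,R)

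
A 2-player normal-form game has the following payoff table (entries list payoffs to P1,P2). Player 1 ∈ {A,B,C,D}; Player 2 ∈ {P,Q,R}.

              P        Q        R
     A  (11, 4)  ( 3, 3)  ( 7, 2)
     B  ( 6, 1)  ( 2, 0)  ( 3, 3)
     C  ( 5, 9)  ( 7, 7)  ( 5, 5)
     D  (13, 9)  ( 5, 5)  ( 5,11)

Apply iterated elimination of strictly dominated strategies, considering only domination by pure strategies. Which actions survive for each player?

P1 drop B (A beats it: P:11>6 Q:3>2 R:7>3)
P2 drop Q (P beats it: A:4>3 C:9>7 D:9>5)
P1 drop C (A beats it: P:11>5 R:7>5)
P1→{A,D} P2→{P,R}

Remaining: P1:{A,D} P2:{P,R}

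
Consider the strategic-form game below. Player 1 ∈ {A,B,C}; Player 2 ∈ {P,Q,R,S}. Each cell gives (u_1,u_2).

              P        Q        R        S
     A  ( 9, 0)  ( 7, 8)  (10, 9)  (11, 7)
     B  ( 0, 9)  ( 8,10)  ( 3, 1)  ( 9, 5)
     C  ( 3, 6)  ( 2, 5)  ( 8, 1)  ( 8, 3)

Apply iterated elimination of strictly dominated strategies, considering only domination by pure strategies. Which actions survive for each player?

P1 drop C (A beats it: P:9>3 Q:7>2 R:10>8 S:11>8)
P2 drop P (Q beats it: A:8>0 B:10>9)
P2 drop S (Q beats it: A:8>7 B:10>5)
P1→{A,B} P2→{Q,R}

Remaining: P1:{A,B} P2:{Q,R}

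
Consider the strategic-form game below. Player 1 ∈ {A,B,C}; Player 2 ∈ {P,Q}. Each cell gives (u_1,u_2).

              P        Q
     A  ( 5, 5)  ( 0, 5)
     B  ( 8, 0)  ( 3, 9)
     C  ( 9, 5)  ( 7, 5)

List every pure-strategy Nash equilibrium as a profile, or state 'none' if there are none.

(A,P): not NE [P1→C gives 9>5]
(A,Q): not NE [P1→C gives 7>0]
(B,P): not NE [P1→C gives 9>8; P2→Q gives 9>0]
(B,Q): not NE [P1→C gives 7>3]
(C,P): NE
(C,Q): NE

PSNE = {(C,P), (C,Q)}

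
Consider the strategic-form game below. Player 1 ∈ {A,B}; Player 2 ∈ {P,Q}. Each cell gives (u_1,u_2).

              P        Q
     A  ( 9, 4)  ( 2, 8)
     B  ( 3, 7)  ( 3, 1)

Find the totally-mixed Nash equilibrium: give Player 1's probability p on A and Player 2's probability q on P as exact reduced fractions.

P1 indiff ⇒ q·9+(1-q)·2 = q·3+(1-q)·3 ⇒ q(6) = (1-q)(1) ⇒ q = 1/7
P2 indiff ⇒ p·4+(1-p)·7 = p·8+(1-p)·1 ⇒ p(-4) = (1-p)(-6) ⇒ p = 3/5

p=3/5, q=1/7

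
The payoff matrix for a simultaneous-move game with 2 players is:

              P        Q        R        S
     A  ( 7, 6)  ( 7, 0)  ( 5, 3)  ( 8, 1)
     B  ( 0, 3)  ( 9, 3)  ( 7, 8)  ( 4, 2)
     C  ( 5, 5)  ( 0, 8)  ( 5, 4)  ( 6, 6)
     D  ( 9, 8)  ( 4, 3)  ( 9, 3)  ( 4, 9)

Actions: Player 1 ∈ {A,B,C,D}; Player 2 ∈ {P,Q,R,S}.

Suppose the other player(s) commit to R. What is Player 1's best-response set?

u_1(A vs R) = 5
u_1(B vs R) = 7
u_1(C vs R) = 5
u_1(D vs R) = 9
max payoff 9 at {D}

BR_1 = {D}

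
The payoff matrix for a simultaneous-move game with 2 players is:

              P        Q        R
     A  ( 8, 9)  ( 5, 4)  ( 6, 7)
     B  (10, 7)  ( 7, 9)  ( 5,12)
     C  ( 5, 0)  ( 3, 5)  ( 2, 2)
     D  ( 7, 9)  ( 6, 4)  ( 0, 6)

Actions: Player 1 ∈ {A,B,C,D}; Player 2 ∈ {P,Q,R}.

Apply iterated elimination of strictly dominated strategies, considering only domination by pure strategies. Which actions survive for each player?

Survivors P1:{A,B} P2:{P,R}

P1 drop C (A beats it: P:8>5 Q:5>3 R:6>2)
P1 drop D (B beats it: P:10>7 Q:7>6 R:5>0)
P2 drop Q (R beats it: A:7>4 B:12>9)
P1→{A,B} P2→{P,R}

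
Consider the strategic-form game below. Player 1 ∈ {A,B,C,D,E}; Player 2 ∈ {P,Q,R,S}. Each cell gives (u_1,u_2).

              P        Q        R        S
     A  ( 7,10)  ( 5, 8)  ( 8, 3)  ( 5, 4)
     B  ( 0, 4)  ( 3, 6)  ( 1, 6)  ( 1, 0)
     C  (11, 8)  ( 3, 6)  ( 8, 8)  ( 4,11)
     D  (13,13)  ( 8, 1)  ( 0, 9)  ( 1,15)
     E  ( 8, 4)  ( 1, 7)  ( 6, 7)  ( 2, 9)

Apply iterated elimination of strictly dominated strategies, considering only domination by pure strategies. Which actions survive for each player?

P1 drop B (A beats it: P:7>0 Q:5>3 R:8>1 S:5>1)
P1 drop E (C beats it: P:11>8 Q:3>1 R:8>6 S:4>2)
P2 drop Q (P beats it: A:10>8 C:8>6 D:13>1)
P2 drop R (S beats it: A:4>3 C:11>8 D:15>9)
P1→{A,C,D} P2→{P,S}

Remaining: P1:{A,C,D} P2:{P,S}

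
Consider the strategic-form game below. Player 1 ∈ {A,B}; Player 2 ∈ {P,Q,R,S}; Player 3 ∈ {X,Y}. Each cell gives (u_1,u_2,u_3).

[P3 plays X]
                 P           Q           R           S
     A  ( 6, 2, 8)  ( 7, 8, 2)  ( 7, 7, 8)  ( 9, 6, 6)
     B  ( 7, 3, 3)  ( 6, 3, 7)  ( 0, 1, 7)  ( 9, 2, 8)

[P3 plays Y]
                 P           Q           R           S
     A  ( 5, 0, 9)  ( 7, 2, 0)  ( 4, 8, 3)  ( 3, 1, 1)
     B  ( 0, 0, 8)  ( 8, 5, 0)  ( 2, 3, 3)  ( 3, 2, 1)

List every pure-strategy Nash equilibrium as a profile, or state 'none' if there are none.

PSNE = {(A,Q,X)}

(A,P,X): not NE [P1→B gives 7>6; P2→Q gives 8>2; P3→Y gives 9>8]
(A,P,Y): not NE [P2→R gives 8>0]
(A,Q,X): NE
(A,Q,Y): not NE [P1→B gives 8>7; P2→R gives 8>2; P3→X gives 2>0]
(A,R,X): not NE [P2→Q gives 8>7]
(A,R,Y): not NE [P3→X gives 8>3]
(A,S,X): not NE [P2→Q gives 8>6]
(A,S,Y): not NE [P2→R gives 8>1; P3→X gives 6>1]
(B,P,X): not NE [P3→Y gives 8>3]
(B,P,Y): not NE [P1→A gives 5>0; P2→Q gives 5>0]
(B,Q,X): not NE [P1→A gives 7>6]
(B,Q,Y): not NE [P3→X gives 7>0]
(B,R,X): not NE [P1→A gives 7>0; P2→Q gives 3>1]
(B,R,Y): not NE [P1→A gives 4>2; P2→Q gives 5>3; P3→X gives 7>3]
(B,S,X): not NE [P2→Q gives 3>2]
(B,S,Y): not NE [P2→Q gives 5>2; P3→X gives 8>1]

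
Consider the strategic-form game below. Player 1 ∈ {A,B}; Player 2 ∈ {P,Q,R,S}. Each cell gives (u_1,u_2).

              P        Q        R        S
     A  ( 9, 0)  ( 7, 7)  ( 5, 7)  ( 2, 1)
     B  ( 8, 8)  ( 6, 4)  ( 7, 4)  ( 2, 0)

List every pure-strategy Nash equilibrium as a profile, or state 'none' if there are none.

PSNE = {(A,Q)}

(A,P): not NE [P2→R gives 7>0]
(A,Q): NE
(A,R): not NE [P1→B gives 7>5]
(A,S): not NE [P2→R gives 7>1]
(B,P): not NE [P1→A gives 9>8]
(B,Q): not NE [P1→A gives 7>6; P2→P gives 8>4]
(B,R): not NE [P2→P gives 8>4]
(B,S): not NE [P2→P gives 8>0]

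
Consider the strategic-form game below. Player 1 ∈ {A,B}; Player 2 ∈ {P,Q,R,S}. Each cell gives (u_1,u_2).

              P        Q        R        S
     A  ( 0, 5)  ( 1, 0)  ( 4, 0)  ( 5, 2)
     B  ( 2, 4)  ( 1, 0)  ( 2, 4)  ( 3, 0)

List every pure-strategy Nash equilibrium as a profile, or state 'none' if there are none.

(A,P): not NE [P1→B gives 2>0]
(A,Q): not NE [P2→P gives 5>0]
(A,R): not NE [P2→P gives 5>0]
(A,S): not NE [P2→P gives 5>2]
(B,P): NE
(B,Q): not NE [P2→R gives 4>0]
(B,R): not NE [P1→A gives 4>2]
(B,S): not NE [P1→A gives 5>3; P2→R gives 4>0]

Nash profiles: (B,P)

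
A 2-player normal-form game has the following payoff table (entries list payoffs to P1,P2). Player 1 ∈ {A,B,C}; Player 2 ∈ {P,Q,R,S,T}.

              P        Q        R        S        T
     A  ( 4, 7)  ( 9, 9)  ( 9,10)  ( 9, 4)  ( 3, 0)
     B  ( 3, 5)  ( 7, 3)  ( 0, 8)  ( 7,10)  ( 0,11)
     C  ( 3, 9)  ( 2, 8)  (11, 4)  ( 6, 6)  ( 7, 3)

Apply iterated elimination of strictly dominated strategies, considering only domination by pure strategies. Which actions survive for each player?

IESDS → P1:{A,C} P2:{P,Q,R}

P1 drop B (A beats it: P:4>3 Q:9>7 R:9>0 S:9>7 T:3>0)
P2 drop S (P beats it: A:7>4 C:9>6)
P2 drop T (P beats it: A:7>0 C:9>3)
P1→{A,C} P2→{P,Q,R}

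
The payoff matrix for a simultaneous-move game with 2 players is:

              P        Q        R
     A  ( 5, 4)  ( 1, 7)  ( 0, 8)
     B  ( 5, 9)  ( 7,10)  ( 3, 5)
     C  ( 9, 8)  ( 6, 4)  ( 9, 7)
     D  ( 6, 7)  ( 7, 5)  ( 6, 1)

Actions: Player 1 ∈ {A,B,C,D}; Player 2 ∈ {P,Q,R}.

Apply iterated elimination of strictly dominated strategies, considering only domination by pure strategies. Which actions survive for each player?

P1 drop A (C beats it: P:9>5 Q:6>1 R:9>0)
P2 drop R (P beats it: B:9>5 C:8>7 D:7>1)
P1→{B,C,D} P2→{P,Q}

Remaining: P1:{B,C,D} P2:{P,Q}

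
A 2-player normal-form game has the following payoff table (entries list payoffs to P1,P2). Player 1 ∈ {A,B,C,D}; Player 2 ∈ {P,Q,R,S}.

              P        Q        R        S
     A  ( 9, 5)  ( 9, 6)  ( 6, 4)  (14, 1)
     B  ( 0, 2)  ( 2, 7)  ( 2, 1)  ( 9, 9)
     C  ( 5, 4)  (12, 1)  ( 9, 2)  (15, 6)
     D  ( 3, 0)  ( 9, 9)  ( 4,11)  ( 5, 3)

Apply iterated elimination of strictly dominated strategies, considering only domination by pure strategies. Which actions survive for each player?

Survivors P1:{A,C} P2:{P,Q,S}

P1 drop B (A beats it: P:9>0 Q:9>2 R:6>2 S:14>9)
P1 drop D (C beats it: P:5>3 Q:12>9 R:9>4 S:15>5)
P2 drop R (P beats it: A:5>4 C:4>2)
P1→{A,C} P2→{P,Q,S}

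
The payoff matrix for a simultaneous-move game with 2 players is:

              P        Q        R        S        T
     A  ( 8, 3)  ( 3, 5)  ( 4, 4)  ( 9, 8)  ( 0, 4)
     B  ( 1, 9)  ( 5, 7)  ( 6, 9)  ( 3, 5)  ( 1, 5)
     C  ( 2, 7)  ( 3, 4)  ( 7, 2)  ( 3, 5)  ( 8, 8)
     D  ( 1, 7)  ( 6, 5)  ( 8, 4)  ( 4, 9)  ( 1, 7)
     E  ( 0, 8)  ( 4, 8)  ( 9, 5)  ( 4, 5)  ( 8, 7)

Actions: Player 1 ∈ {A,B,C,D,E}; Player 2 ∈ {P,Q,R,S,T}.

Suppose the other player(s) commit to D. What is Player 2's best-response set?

BR_2 = {S}

u_2(P vs D) = 7
u_2(Q vs D) = 5
u_2(R vs D) = 4
u_2(S vs D) = 9
u_2(T vs D) = 7
max payoff 9 at {S}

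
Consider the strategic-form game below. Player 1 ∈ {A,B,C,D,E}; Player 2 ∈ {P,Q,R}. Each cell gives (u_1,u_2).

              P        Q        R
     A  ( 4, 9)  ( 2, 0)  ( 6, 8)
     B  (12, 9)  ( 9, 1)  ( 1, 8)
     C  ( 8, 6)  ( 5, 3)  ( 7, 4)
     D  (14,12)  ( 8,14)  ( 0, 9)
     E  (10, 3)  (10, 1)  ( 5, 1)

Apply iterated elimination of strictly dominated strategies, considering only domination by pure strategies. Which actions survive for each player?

Remaining: P1:{B,D,E} P2:{P,Q}

P1 drop A (C beats it: P:8>4 Q:5>2 R:7>6)
P2 drop R (P beats it: B:9>8 C:6>4 D:12>9 E:3>1)
P1 drop C (B beats it: P:12>8 Q:9>5)
P1→{B,D,E} P2→{P,Q}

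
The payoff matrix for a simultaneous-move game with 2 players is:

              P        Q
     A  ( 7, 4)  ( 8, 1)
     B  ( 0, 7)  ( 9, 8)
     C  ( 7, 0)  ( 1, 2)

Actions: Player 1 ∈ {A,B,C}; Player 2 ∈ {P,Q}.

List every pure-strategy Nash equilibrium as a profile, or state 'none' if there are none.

(A,P): NE
(A,Q): not NE [P1→B gives 9>8; P2→P gives 4>1]
(B,P): not NE [P1→C gives 7>0; P2→Q gives 8>7]
(B,Q): NE
(C,P): not NE [P2→Q gives 2>0]
(C,Q): not NE [P1→B gives 9>1]

NE set: (A,P), (B,Q)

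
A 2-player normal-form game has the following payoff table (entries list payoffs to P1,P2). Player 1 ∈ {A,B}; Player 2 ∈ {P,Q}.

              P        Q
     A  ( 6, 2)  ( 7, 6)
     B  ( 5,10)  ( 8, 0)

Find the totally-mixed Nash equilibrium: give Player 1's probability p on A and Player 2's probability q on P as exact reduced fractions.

(p,q) = (5/7, 1/2)

P1 indiff ⇒ q·6+(1-q)·7 = q·5+(1-q)·8 ⇒ q(1) = (1-q)(1) ⇒ q = 1/2
P2 indiff ⇒ p·2+(1-p)·10 = p·6+(1-p)·0 ⇒ p(-4) = (1-p)(-10) ⇒ p = 5/7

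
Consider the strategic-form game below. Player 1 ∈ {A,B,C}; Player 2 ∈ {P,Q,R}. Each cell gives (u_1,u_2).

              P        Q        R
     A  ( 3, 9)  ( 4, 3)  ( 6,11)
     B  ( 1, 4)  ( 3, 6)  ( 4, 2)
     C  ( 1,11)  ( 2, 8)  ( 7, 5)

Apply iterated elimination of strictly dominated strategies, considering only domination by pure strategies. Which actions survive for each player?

P1 drop B (A beats it: P:3>1 Q:4>3 R:6>4)
P2 drop Q (P beats it: A:9>3 C:11>8)
P1→{A,C} P2→{P,R}

Survivors P1:{A,C} P2:{P,R}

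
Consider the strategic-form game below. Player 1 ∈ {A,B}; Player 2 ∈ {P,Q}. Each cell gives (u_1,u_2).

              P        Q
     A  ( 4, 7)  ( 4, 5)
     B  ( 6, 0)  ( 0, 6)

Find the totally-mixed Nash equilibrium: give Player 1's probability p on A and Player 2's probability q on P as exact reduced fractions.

(p,q) = (3/4, 2/3)

P1 indiff ⇒ q·4+(1-q)·4 = q·6+(1-q)·0 ⇒ q(-2) = (1-q)(-4) ⇒ q = 2/3
P2 indiff ⇒ p·7+(1-p)·0 = p·5+(1-p)·6 ⇒ p(2) = (1-p)(6) ⇒ p = 3/4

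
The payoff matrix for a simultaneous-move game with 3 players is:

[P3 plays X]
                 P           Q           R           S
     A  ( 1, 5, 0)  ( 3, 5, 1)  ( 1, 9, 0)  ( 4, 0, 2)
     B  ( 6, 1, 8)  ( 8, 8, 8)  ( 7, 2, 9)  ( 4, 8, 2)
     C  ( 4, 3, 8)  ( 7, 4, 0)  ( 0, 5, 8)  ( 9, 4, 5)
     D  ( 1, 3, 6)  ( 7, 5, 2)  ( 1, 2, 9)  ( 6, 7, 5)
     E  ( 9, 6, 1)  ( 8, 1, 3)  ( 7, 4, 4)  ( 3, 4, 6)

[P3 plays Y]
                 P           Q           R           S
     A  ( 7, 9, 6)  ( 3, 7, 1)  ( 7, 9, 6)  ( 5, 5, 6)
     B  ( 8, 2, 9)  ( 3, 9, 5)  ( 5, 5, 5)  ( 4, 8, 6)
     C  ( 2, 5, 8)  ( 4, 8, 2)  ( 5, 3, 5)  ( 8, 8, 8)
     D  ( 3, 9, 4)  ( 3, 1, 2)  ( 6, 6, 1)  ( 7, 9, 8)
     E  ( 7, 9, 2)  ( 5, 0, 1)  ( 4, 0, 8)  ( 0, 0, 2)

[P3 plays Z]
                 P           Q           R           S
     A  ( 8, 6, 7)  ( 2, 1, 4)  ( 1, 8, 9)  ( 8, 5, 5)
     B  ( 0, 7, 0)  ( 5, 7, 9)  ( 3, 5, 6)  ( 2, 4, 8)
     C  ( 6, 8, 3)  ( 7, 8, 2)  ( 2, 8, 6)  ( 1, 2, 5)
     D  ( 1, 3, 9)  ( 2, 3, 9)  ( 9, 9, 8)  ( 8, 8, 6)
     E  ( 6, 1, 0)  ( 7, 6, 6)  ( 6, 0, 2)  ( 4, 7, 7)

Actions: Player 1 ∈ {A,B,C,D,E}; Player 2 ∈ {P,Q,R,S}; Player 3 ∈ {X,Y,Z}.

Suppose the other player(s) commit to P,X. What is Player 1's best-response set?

P1 best: {E}

u_1(A vs P,X) = 1
u_1(B vs P,X) = 6
u_1(C vs P,X) = 4
u_1(D vs P,X) = 1
u_1(E vs P,X) = 9
max payoff 9 at {E}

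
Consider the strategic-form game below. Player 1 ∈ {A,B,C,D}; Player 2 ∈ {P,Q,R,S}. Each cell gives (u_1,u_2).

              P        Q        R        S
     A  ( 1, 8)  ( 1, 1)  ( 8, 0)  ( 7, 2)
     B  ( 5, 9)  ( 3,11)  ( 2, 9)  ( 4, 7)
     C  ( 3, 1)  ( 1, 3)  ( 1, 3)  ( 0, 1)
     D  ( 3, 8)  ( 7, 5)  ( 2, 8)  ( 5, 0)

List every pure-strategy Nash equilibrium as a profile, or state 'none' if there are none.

(A,P): not NE [P1→B gives 5>1]
(A,Q): not NE [P1→D gives 7>1; P2→P gives 8>1]
(A,R): not NE [P2→P gives 8>0]
(A,S): not NE [P2→P gives 8>2]
(B,P): not NE [P2→Q gives 11>9]
(B,Q): not NE [P1→D gives 7>3]
(B,R): not NE [P1→A gives 8>2; P2→Q gives 11>9]
(B,S): not NE [P1→A gives 7>4; P2→Q gives 11>7]
(C,P): not NE [P1→B gives 5>3; P2→R gives 3>1]
(C,Q): not NE [P1→D gives 7>1]
(C,R): not NE [P1→A gives 8>1]
(C,S): not NE [P1→A gives 7>0; P2→R gives 3>1]
(D,P): not NE [P1→B gives 5>3]
(D,Q): not NE [P2→R gives 8>5]
(D,R): not NE [P1→A gives 8>2]
(D,S): not NE [P1→A gives 7>5; P2→R gives 8>0]

Equilibria: none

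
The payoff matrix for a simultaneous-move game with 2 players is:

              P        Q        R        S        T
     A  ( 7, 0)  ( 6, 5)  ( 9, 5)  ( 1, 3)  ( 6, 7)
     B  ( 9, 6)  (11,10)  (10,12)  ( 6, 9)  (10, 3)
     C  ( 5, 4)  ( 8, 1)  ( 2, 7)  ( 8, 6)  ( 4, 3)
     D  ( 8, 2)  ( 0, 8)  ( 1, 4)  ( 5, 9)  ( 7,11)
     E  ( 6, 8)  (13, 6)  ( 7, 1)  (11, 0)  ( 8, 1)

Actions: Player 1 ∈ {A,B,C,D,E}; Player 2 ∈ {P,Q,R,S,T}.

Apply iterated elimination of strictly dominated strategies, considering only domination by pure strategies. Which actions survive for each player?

Survivors P1:{B,E} P2:{P,Q,R}

P1 drop A (B beats it: P:9>7 Q:11>6 R:10>9 S:6>1 T:10>6)
P1 drop C (E beats it: P:6>5 Q:13>8 R:7>2 S:11>8 T:8>4)
P1 drop D (B beats it: P:9>8 Q:11>0 R:10>1 S:6>5 T:10>7)
P2 drop S (Q beats it: B:10>9 E:6>0)
P2 drop T (P beats it: B:6>3 E:8>1)
P1→{B,E} P2→{P,Q,R}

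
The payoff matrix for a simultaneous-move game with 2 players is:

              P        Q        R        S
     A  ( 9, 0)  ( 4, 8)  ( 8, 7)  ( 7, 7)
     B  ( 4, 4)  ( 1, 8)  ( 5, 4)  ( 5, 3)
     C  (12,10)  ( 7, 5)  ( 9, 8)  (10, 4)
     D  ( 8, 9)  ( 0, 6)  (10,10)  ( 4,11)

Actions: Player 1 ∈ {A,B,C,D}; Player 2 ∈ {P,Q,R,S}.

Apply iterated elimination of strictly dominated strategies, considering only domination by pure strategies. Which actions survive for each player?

P1 drop A (C beats it: P:12>9 Q:7>4 R:9>8 S:10>7)
P1 drop B (C beats it: P:12>4 Q:7>1 R:9>5 S:10>5)
P2 drop Q (P beats it: C:10>5 D:9>6)
P1→{C,D} P2→{P,R,S}

Survivors P1:{C,D} P2:{P,R,S}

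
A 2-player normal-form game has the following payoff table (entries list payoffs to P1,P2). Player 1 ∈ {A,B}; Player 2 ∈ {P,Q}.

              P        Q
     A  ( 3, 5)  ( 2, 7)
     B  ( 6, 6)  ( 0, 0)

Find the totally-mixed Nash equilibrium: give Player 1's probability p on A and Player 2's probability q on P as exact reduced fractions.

P1 indiff ⇒ q·3+(1-q)·2 = q·6+(1-q)·0 ⇒ q(-3) = (1-q)(-2) ⇒ q = 2/5
P2 indiff ⇒ p·5+(1-p)·6 = p·7+(1-p)·0 ⇒ p(-2) = (1-p)(-6) ⇒ p = 3/4

P1 mixes 3/4 on A; P2 mixes 2/5 on P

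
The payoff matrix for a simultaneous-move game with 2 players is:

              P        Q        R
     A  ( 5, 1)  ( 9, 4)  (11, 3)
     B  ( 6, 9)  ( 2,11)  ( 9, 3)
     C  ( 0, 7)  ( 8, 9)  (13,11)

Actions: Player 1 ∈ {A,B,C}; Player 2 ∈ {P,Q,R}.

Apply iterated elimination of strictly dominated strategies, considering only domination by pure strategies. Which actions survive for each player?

Survivors P1:{A,C} P2:{Q,R}

P2 drop P (Q beats it: A:4>1 B:11>9 C:9>7)
P1 drop B (A beats it: Q:9>2 R:11>9)
P1→{A,C} P2→{Q,R}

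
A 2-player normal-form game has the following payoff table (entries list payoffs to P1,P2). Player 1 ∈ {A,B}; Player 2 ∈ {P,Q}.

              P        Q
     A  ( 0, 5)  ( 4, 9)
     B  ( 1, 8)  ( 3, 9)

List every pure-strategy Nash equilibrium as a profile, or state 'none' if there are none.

NE set: (A,Q)

(A,P): not NE [P1→B gives 1>0; P2→Q gives 9>5]
(A,Q): NE
(B,P): not NE [P2→Q gives 9>8]
(B,Q): not NE [P1→A gives 4>3]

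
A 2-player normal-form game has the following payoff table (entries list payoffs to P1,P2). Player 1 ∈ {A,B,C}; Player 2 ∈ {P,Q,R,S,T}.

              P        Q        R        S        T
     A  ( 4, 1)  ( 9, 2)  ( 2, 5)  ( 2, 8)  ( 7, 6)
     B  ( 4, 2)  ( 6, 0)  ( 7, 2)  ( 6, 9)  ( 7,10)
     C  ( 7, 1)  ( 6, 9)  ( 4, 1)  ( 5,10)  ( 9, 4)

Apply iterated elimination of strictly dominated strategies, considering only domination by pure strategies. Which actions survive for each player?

IESDS → P1:{B,C} P2:{S,T}

P2 drop P (S beats it: A:8>1 B:9>2 C:10>1)
P2 drop Q (S beats it: A:8>2 B:9>0 C:10>9)
P1 drop A (C beats it: R:4>2 S:5>2 T:9>7)
P2 drop R (S beats it: B:9>2 C:10>1)
P1→{B,C} P2→{S,T}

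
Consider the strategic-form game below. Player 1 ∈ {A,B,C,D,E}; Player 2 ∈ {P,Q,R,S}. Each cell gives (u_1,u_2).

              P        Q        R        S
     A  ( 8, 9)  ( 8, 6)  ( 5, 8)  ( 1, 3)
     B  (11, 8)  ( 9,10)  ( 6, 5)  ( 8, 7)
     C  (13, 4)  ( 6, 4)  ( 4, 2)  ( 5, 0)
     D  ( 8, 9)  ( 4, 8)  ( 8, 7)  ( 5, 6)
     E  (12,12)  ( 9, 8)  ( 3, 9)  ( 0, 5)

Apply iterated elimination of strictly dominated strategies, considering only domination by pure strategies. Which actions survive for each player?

P1 drop A (B beats it: P:11>8 Q:9>8 R:6>5 S:8>1)
P2 drop R (P beats it: B:8>5 C:4>2 D:9>7 E:12>9)
P1 drop D (B beats it: P:11>8 Q:9>4 S:8>5)
P2 drop S (P beats it: B:8>7 C:4>0 E:12>5)
P1→{B,C,E} P2→{P,Q}

Survivors P1:{B,C,E} P2:{P,Q}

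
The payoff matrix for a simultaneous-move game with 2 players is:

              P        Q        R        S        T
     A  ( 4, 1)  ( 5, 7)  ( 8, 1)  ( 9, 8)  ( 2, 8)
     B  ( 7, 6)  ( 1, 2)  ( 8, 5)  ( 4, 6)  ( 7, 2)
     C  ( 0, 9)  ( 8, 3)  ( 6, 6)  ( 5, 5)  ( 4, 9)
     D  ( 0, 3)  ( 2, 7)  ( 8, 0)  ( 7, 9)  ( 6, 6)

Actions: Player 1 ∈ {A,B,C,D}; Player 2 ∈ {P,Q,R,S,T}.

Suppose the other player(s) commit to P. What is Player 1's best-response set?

argmax u_1 = {B}

u_1(A vs P) = 4
u_1(B vs P) = 7
u_1(C vs P) = 0
u_1(D vs P) = 0
max payoff 7 at {B}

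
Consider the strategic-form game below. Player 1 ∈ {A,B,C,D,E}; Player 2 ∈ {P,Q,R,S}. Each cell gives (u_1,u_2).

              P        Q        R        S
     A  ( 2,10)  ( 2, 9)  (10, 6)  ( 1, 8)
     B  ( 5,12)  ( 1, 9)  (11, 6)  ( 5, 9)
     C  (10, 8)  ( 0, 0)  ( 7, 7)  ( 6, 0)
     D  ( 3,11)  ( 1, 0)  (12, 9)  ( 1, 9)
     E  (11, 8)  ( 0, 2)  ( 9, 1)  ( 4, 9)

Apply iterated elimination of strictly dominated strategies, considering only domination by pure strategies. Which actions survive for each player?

IESDS → P1:{C,E} P2:{P,S}

P2 drop Q (P beats it: A:10>9 B:12>9 C:8>0 D:11>0 E:8>2)
P1 drop A (B beats it: P:5>2 R:11>10 S:5>1)
P2 drop R (P beats it: B:12>6 C:8>7 D:11>9 E:8>1)
P1 drop B (C beats it: P:10>5 S:6>5)
P1 drop D (C beats it: P:10>3 S:6>1)
P1→{C,E} P2→{P,S}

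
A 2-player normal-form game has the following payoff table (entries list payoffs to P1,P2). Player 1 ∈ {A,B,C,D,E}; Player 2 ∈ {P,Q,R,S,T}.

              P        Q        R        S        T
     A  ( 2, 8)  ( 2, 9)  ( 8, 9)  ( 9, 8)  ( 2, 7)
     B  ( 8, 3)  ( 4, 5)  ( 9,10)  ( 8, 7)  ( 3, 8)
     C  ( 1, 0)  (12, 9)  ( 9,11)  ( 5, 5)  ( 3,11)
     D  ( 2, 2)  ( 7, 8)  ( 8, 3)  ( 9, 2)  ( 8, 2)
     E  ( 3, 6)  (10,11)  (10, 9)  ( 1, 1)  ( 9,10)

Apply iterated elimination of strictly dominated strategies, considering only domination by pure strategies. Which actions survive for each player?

Survivors P1:{C,E} P2:{Q,R,T}

P2 drop P (Q beats it: A:9>8 B:5>3 C:9>0 D:8>2 E:11>6)
P2 drop S (R beats it: A:9>8 B:10>7 C:11>5 D:3>2 E:9>1)
P1 drop A (B beats it: Q:4>2 R:9>8 T:3>2)
P1 drop B (E beats it: Q:10>4 R:10>9 T:9>3)
P1 drop D (E beats it: Q:10>7 R:10>8 T:9>8)
P1→{C,E} P2→{Q,R,T}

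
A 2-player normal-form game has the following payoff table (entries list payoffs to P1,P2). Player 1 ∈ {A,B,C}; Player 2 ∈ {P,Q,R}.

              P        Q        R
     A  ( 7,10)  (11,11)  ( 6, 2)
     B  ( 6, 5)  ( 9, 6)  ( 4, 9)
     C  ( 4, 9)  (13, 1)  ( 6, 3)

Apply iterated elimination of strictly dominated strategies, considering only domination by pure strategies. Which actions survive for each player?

Survivors P1:{A,C} P2:{P,Q}

P1 drop B (A beats it: P:7>6 Q:11>9 R:6>4)
P2 drop R (P beats it: A:10>2 C:9>3)
P1→{A,C} P2→{P,Q}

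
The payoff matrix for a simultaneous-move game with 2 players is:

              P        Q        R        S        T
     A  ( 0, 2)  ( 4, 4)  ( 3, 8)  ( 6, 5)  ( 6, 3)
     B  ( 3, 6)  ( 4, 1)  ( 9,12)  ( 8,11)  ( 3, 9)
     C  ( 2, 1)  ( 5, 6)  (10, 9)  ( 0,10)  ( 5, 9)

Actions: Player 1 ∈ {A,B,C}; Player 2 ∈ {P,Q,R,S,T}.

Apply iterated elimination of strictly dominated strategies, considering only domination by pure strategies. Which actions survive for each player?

P2 drop P (R beats it: A:8>2 B:12>6 C:9>1)
P2 drop Q (R beats it: A:8>4 B:12>1 C:9>6)
P2 drop T (S beats it: A:5>3 B:11>9 C:10>9)
P1 drop A (B beats it: R:9>3 S:8>6)
P1→{B,C} P2→{R,S}

Survivors P1:{B,C} P2:{R,S}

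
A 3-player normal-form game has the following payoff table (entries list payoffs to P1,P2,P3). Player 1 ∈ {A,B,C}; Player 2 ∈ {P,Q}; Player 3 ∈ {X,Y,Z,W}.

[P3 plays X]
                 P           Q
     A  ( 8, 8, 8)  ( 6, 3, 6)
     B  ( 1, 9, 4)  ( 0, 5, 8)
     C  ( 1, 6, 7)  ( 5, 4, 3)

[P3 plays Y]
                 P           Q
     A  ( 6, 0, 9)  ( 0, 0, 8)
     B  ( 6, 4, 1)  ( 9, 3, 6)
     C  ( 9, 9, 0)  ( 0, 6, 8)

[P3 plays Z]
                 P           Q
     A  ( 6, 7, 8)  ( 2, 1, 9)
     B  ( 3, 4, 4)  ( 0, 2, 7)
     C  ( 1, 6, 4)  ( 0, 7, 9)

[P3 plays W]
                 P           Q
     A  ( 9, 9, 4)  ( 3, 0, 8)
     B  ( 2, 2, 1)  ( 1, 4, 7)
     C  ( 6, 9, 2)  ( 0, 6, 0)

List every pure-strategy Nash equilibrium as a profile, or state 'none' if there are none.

(A,P,X): not NE [P3→Y gives 9>8]
(A,P,Y): not NE [P1→C gives 9>6]
(A,P,Z): not NE [P3→Y gives 9>8]
(A,P,W): not NE [P3→Y gives 9>4]
(A,Q,X): not NE [P2→P gives 8>3; P3→Z gives 9>6]
(A,Q,Y): not NE [P1→B gives 9>0; P3→Z gives 9>8]
(A,Q,Z): not NE [P2→P gives 7>1]
(A,Q,W): not NE [P2→P gives 9>0; P3→Z gives 9>8]
(B,P,X): not NE [P1→A gives 8>1]
(B,P,Y): not NE [P1→C gives 9>6; P3→Z gives 4>1]
(B,P,Z): not NE [P1→A gives 6>3]
(B,P,W): not NE [P1→A gives 9>2; P2→Q gives 4>2; P3→Z gives 4>1]
(B,Q,X): not NE [P1→A gives 6>0; P2→P gives 9>5]
(B,Q,Y): not NE [P2→P gives 4>3; P3→X gives 8>6]
(B,Q,Z): not NE [P1→A gives 2>0; P2→P gives 4>2; P3→X gives 8>7]
(B,Q,W): not NE [P1→A gives 3>1; P3→X gives 8>7]
(C,P,X): not NE [P1→A gives 8>1]
(C,P,Y): not NE [P3→X gives 7>0]
(C,P,Z): not NE [P1→A gives 6>1; P2→Q gives 7>6; P3→X gives 7>4]
(C,P,W): not NE [P1→A gives 9>6; P3→X gives 7>2]
(C,Q,X): not NE [P1→A gives 6>5; P2→P gives 6>4; P3→Z gives 9>3]
(C,Q,Y): not NE [P1→B gives 9>0; P2→P gives 9>6; P3→Z gives 9>8]
(C,Q,Z): not NE [P1→A gives 2>0]
(C,Q,W): not NE [P1→A gives 3>0; P2→P gives 9>6; P3→Z gives 9>0]

No pure NE.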